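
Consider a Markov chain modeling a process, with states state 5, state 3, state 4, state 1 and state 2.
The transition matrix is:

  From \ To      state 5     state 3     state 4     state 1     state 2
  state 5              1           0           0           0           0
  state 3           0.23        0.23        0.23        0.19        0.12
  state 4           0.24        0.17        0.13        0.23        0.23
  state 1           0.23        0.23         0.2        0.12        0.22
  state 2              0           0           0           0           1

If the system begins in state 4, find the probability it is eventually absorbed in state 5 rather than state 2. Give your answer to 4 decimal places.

Let h(s) be the probability of absorption at state 5 starting from transient state s. Then h(state 5) = 1 and h(state 2) = 0. By first-step analysis:
h(state 3) = 0.23·1 + 0.23·h(state 3) + 0.23·h(state 4) + 0.19·h(state 1) + 0.12·0
h(state 4) = 0.24·1 + 0.17·h(state 3) + 0.13·h(state 4) + 0.23·h(state 1) + 0.23·0
h(state 1) = 0.23·1 + 0.23·h(state 3) + 0.2·h(state 4) + 0.12·h(state 1) + 0.22·0
Solving: h(state 3) = 0.5904, h(state 4) = 0.5332, h(state 1) = 0.5369.
Starting from state 4, the probability is 0.5332.

0.5332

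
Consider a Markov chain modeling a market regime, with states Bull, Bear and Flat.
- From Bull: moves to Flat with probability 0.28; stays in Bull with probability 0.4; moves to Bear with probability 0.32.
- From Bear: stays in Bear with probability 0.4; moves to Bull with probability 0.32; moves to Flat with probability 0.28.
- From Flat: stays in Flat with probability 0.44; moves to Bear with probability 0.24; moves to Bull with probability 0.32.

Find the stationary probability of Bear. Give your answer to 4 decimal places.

Let the stationary distribution be π with π = πP and π_1 + π_2 + π_3 = 1.
π_1 = 0.4·π_1 + 0.32·π_2 + 0.32·π_3
π_2 = 0.32·π_1 + 0.4·π_2 + 0.24·π_3
Solving with the normalization constraint gives π = (0.3478, 0.3188, 0.3333).
So the stationary probability of Bear is 0.3188.

0.3188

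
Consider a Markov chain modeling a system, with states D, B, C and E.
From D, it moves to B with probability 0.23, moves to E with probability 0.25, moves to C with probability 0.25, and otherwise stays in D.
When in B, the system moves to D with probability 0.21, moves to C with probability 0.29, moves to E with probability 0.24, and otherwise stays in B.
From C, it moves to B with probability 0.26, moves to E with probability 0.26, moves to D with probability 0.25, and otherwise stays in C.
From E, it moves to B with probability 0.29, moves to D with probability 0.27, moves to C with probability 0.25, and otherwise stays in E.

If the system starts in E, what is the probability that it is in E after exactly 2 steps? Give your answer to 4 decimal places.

Propagate the distribution vector 2 steps from E.
After 0 steps: (0.0000, 0.0000, 0.0000, 1.0000)
After 1 step: (0.2700, 0.2900, 0.2500, 0.1900)
After 2 steps: (0.2476, 0.2576, 0.2566, 0.2382)
P(in E after 2 steps) = 0.2382

0.2382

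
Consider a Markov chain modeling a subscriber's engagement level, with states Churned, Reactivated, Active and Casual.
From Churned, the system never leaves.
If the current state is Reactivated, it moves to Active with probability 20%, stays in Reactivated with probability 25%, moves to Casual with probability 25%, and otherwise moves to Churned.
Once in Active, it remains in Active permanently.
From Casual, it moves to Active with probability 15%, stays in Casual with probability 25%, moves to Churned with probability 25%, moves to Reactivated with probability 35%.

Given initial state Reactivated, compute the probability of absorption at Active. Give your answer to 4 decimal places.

Let h(s) be the probability of absorption at Active starting from transient state s. Then h(Active) = 1 and h(Churned) = 0. By first-step analysis:
h(Reactivated) = 0.3·0 + 0.25·h(Reactivated) + 0.2·1 + 0.25·h(Casual)
h(Casual) = 0.25·0 + 0.35·h(Reactivated) + 0.15·1 + 0.25·h(Casual)
Solving: h(Reactivated) = 0.3947, h(Casual) = 0.3842.
Starting from Reactivated, the probability is 0.3947.

0.3947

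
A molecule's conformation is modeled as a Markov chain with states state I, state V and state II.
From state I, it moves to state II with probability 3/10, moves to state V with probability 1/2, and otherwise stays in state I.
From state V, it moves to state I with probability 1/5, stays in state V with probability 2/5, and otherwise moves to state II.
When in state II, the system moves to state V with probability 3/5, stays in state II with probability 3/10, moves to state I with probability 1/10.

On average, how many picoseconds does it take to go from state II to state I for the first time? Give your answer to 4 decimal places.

Let t(s) be the expected number of picoseconds to first reach state I from state s, with t(state I) = 0. Conditioning on the first picosecond:
t(state V) = 1 + 0.4·t(state V) + 0.4·t(state II)
t(state II) = 1 + 0.6·t(state V) + 0.3·t(state II)
Solving: t(state V) = 6.1111, t(state II) = 6.6667.
Expected picoseconds from state II to state I: 6.6667.

6.6667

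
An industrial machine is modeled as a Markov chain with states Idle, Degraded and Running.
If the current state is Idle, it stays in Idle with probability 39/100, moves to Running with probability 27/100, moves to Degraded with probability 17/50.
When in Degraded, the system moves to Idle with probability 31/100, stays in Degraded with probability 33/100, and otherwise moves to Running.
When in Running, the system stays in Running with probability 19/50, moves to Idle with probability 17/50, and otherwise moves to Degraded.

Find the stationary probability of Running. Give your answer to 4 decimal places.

Let the stationary distribution be π with π = πP and π_1 + π_2 + π_3 = 1.
π_1 = 0.39·π_1 + 0.31·π_2 + 0.34·π_3
π_2 = 0.34·π_1 + 0.33·π_2 + 0.28·π_3
Solving with the normalization constraint gives π = (0.3479, 0.3167, 0.3354).
So the stationary probability of Running is 0.3354.

0.3354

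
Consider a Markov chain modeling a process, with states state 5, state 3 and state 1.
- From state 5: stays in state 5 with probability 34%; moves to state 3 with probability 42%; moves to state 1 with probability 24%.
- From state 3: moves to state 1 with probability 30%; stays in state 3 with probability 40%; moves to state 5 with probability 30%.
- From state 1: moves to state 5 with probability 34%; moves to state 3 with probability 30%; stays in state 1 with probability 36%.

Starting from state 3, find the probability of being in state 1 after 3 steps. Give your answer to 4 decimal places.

Propagate the distribution vector 3 steps from state 3.
After 0 steps: (0.0000, 1.0000, 0.0000)
After 1 step: (0.3000, 0.4000, 0.3000)
After 2 steps: (0.3240, 0.3760, 0.3000)
After 3 steps: (0.3250, 0.3765, 0.2986)
P(in state 1 after 3 steps) = 0.2986

0.2986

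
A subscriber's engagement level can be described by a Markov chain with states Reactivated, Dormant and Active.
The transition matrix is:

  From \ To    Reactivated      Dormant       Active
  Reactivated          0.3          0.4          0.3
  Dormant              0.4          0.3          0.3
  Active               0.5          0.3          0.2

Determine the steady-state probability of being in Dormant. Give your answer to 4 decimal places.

0.3388

Let the stationary distribution be π with π = πP and π_1 + π_2 + π_3 = 1.
π_1 = 0.3·π_1 + 0.4·π_2 + 0.5·π_3
π_2 = 0.4·π_1 + 0.3·π_2 + 0.3·π_3
Solving with the normalization constraint gives π = (0.3884, 0.3388, 0.2727).
So the stationary probability of Dormant is 0.3388.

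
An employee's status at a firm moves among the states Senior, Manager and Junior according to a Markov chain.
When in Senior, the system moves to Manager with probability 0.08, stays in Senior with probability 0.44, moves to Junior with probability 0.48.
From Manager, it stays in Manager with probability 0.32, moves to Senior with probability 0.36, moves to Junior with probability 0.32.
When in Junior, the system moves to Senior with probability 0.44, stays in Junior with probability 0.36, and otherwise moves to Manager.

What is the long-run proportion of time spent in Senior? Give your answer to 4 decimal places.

Let the stationary distribution be π with π = πP and π_1 + π_2 + π_3 = 1.
π_1 = 0.44·π_1 + 0.36·π_2 + 0.44·π_3
π_2 = 0.08·π_1 + 0.32·π_2 + 0.2·π_3
Solving with the normalization constraint gives π = (0.4265, 0.1691, 0.4044).
So the stationary probability of Senior is 0.4265.

0.4265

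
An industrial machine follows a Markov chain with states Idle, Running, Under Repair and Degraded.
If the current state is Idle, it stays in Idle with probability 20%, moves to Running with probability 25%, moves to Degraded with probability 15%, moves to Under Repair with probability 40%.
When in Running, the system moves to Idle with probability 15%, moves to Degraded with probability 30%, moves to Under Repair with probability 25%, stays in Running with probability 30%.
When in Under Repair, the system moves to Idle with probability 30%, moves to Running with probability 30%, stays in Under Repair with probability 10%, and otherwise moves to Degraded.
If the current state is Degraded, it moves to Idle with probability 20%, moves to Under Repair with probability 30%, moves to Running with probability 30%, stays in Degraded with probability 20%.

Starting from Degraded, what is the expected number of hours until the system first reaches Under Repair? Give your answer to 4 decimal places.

Let t(s) be the expected number of hours to first reach Under Repair from state s, with t(Under Repair) = 0. Conditioning on the first hour:
t(Idle) = 1 + 0.2·t(Idle) + 0.25·t(Running) + 0.15·t(Degraded)
t(Running) = 1 + 0.15·t(Idle) + 0.3·t(Running) + 0.3·t(Degraded)
t(Degraded) = 1 + 0.2·t(Idle) + 0.3·t(Running) + 0.2·t(Degraded)
Solving: t(Idle) = 2.9514, t(Running) = 3.4707, t(Degraded) = 3.2894.
Expected hours from Degraded to Under Repair: 3.2894.

3.2894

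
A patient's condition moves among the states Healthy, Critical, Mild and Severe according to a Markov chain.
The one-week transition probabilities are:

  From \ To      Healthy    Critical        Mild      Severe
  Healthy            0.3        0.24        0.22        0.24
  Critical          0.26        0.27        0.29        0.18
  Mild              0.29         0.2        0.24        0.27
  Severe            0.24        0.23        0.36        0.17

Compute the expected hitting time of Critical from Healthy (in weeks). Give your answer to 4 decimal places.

Let t(s) be the expected number of weeks to first reach Critical from state s, with t(Critical) = 0. Conditioning on the first week:
t(Healthy) = 1 + 0.3·t(Healthy) + 0.22·t(Mild) + 0.24·t(Severe)
t(Mild) = 1 + 0.29·t(Healthy) + 0.24·t(Mild) + 0.27·t(Severe)
t(Severe) = 1 + 0.24·t(Healthy) + 0.36·t(Mild) + 0.17·t(Severe)
Solving: t(Healthy) = 4.3979, t(Mild) = 4.5794, t(Severe) = 4.4627.
Expected weeks from Healthy to Critical: 4.3979.

4.3979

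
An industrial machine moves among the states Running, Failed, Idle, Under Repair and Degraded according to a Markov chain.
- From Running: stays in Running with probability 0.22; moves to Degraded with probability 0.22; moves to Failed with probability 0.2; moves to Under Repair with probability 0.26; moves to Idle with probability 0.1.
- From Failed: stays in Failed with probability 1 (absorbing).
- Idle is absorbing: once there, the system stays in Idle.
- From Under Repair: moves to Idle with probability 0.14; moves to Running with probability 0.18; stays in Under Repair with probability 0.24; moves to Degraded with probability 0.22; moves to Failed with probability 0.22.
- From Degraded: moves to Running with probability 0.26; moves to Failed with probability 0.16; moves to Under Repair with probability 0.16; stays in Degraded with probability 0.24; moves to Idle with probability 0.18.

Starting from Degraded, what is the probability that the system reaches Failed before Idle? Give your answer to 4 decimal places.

Let h(s) be the probability of absorption at Failed starting from transient state s. Then h(Failed) = 1 and h(Idle) = 0. By first-step analysis:
h(Running) = 0.22·h(Running) + 0.2·1 + 0.1·0 + 0.26·h(Under Repair) + 0.22·h(Degraded)
h(Under Repair) = 0.18·h(Running) + 0.22·1 + 0.14·0 + 0.24·h(Under Repair) + 0.22·h(Degraded)
h(Degraded) = 0.26·h(Running) + 0.16·1 + 0.18·0 + 0.16·h(Under Repair) + 0.24·h(Degraded)
Solving: h(Running) = 0.6059, h(Under Repair) = 0.5899, h(Degraded) = 0.5420.
Starting from Degraded, the probability is 0.5420.

0.5420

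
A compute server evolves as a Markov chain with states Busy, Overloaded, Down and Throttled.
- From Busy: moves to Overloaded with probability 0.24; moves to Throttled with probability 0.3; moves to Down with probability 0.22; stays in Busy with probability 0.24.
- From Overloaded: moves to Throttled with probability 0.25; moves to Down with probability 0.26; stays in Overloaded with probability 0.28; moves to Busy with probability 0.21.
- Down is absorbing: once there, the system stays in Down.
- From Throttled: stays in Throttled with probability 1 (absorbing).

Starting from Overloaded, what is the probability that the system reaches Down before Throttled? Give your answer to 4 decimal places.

Let h(s) be the probability of absorption at Down starting from transient state s. Then h(Down) = 1 and h(Throttled) = 0. By first-step analysis:
h(Busy) = 0.24·h(Busy) + 0.24·h(Overloaded) + 0.22·1 + 0.3·0
h(Overloaded) = 0.21·h(Busy) + 0.28·h(Overloaded) + 0.26·1 + 0.25·0
Solving: h(Busy) = 0.4444, h(Overloaded) = 0.4907.
Starting from Overloaded, the probability is 0.4907.

0.4907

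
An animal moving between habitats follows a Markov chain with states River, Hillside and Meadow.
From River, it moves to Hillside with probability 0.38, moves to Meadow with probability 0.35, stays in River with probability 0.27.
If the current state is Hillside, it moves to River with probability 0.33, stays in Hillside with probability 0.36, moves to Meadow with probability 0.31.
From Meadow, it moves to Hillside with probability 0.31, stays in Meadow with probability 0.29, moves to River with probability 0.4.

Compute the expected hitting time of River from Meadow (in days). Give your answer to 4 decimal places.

2.6514

Let t(s) be the expected number of days to first reach River from state s, with t(River) = 0. Conditioning on the first day:
t(Hillside) = 1 + 0.36·t(Hillside) + 0.31·t(Meadow)
t(Meadow) = 1 + 0.31·t(Hillside) + 0.29·t(Meadow)
Solving: t(Hillside) = 2.8468, t(Meadow) = 2.6514.
Expected days from Meadow to River: 2.6514.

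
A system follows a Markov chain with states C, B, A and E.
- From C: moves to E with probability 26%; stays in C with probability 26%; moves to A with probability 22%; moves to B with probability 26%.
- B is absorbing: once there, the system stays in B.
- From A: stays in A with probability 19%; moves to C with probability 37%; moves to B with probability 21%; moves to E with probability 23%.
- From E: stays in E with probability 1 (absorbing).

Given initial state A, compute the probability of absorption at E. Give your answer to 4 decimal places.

Let h(s) be the probability of absorption at E starting from transient state s. Then h(E) = 1 and h(B) = 0. By first-step analysis:
h(C) = 0.26·h(C) + 0.26·0 + 0.22·h(A) + 0.26·1
h(A) = 0.37·h(C) + 0.21·0 + 0.19·h(A) + 0.23·1
Solving: h(C) = 0.5042, h(A) = 0.5143.
Starting from A, the probability is 0.5143.

0.5143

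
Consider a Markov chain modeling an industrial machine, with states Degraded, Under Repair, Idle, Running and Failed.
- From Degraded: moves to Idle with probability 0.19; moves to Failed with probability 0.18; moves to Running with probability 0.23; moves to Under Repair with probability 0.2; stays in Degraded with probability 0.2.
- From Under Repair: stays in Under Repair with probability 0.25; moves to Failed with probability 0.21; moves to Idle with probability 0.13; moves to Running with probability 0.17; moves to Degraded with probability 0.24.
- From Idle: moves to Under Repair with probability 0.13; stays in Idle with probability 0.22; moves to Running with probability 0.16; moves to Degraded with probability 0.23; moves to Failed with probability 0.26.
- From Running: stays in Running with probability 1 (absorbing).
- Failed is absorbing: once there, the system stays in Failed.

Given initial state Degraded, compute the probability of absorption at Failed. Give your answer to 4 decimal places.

Let h(s) be the probability of absorption at Failed starting from transient state s. Then h(Failed) = 1 and h(Running) = 0. By first-step analysis:
h(Degraded) = 0.2·h(Degraded) + 0.2·h(Under Repair) + 0.19·h(Idle) + 0.23·0 + 0.18·1
h(Under Repair) = 0.24·h(Degraded) + 0.25·h(Under Repair) + 0.13·h(Idle) + 0.17·0 + 0.21·1
h(Idle) = 0.23·h(Degraded) + 0.13·h(Under Repair) + 0.22·h(Idle) + 0.16·0 + 0.26·1
Solving: h(Degraded) = 0.4942, h(Under Repair) = 0.5367, h(Idle) = 0.5685.
Starting from Degraded, the probability is 0.4942.

0.4942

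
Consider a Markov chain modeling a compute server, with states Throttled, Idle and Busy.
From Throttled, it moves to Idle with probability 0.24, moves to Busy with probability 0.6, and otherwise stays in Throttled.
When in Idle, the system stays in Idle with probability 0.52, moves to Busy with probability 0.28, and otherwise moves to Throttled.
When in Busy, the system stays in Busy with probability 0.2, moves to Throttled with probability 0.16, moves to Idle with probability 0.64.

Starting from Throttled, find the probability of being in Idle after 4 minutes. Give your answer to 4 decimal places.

Propagate the distribution vector 4 minutes from Throttled.
After 0 minutes: (1.0000, 0.0000, 0.0000)
After 1 minute: (0.1600, 0.2400, 0.6000)
After 2 minutes: (0.1696, 0.5472, 0.2832)
After 3 minutes: (0.1819, 0.5065, 0.3116)
After 4 minutes: (0.1803, 0.5065, 0.3133)
P(in Idle after 4 minutes) = 0.5065

0.5065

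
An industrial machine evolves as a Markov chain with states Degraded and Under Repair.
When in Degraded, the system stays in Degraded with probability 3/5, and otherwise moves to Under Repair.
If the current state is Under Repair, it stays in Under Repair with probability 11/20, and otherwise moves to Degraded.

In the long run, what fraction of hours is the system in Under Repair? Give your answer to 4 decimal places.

Let the stationary distribution be π with π = πP and π_1 + π_2 = 1.
π_1 = 0.6·π_1 + 0.45·π_2
Solving with the normalization constraint gives π = (0.5294, 0.4706).
So the stationary probability of Under Repair is 0.4706.

0.4706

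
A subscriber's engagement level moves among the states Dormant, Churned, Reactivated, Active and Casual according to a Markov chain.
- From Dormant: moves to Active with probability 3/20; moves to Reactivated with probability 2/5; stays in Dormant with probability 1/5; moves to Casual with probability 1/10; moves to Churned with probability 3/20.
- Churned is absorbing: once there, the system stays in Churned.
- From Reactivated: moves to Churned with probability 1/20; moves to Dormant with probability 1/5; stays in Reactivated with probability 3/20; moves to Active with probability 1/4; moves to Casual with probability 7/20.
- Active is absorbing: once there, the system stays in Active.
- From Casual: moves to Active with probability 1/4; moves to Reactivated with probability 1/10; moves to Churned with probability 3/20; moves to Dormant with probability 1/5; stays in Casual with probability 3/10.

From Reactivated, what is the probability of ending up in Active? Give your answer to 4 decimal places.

Let h(s) be the probability of absorption at Active starting from transient state s. Then h(Active) = 1 and h(Churned) = 0. By first-step analysis:
h(Dormant) = 0.2·h(Dormant) + 0.15·0 + 0.4·h(Reactivated) + 0.15·1 + 0.1·h(Casual)
h(Reactivated) = 0.2·h(Dormant) + 0.05·0 + 0.15·h(Reactivated) + 0.25·1 + 0.35·h(Casual)
h(Casual) = 0.2·h(Dormant) + 0.15·0 + 0.1·h(Reactivated) + 0.25·1 + 0.3·h(Casual)
Solving: h(Dormant) = 0.6167, h(Reactivated) = 0.7000, h(Casual) = 0.6333.
Starting from Reactivated, the probability is 0.7000.

0.7000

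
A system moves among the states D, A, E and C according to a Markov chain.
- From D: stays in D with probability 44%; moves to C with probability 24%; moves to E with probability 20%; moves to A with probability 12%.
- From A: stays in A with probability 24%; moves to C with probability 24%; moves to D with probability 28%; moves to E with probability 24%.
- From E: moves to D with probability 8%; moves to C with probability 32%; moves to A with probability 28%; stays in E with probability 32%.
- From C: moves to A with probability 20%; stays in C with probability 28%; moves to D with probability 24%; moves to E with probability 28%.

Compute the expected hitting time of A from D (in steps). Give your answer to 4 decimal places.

5.4950

Let t(s) be the expected number of steps to first reach A from state s, with t(A) = 0. Conditioning on the first step:
t(D) = 1 + 0.44·t(D) + 0.2·t(E) + 0.24·t(C)
t(E) = 1 + 0.08·t(D) + 0.32·t(E) + 0.32·t(C)
t(C) = 1 + 0.24·t(D) + 0.28·t(E) + 0.28·t(C)
Solving: t(D) = 5.4950, t(E) = 4.4463, t(C) = 4.9497.
Expected steps from D to A: 5.4950.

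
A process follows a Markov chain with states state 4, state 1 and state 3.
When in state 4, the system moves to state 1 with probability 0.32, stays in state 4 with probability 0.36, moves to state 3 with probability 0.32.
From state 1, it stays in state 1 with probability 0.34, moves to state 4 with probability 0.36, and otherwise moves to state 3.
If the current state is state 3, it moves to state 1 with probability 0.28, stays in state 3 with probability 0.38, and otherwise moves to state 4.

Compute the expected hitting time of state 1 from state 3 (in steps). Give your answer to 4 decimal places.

3.4028

Let t(s) be the expected number of steps to first reach state 1 from state s, with t(state 1) = 0. Conditioning on the first step:
t(state 4) = 1 + 0.36·t(state 4) + 0.32·t(state 3)
t(state 3) = 1 + 0.34·t(state 4) + 0.38·t(state 3)
Solving: t(state 4) = 3.2639, t(state 3) = 3.4028.
Expected steps from state 3 to state 1: 3.4028.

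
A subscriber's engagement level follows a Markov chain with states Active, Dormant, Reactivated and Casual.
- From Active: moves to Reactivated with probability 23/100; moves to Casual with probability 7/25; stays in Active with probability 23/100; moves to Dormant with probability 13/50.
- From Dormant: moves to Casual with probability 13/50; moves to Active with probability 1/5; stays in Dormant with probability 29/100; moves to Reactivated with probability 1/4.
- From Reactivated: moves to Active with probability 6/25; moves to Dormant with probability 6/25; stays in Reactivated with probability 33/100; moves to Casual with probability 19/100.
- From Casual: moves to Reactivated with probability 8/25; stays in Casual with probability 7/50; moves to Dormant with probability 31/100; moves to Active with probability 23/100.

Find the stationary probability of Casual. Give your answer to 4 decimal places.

0.2184

Let the stationary distribution be π with π = πP and π_1 + π_2 + π_3 + π_4 = 1.
π_1 = 0.23·π_1 + 0.2·π_2 + 0.24·π_3 + 0.23·π_4
π_2 = 0.26·π_1 + 0.29·π_2 + 0.24·π_3 + 0.31·π_4
π_3 = 0.23·π_1 + 0.25·π_2 + 0.33·π_3 + 0.32·π_4
Solving with the normalization constraint gives π = (0.2246, 0.2735, 0.2835, 0.2184).
So the stationary probability of Casual is 0.2184.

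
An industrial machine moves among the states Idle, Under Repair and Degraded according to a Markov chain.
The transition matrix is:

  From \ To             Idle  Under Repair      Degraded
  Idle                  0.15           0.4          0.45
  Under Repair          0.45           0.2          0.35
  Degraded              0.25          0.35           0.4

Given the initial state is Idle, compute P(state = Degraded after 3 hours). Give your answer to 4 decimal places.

Propagate the distribution vector 3 hours from Idle.
After 0 hours: (1.0000, 0.0000, 0.0000)
After 1 hour: (0.1500, 0.4000, 0.4500)
After 2 hours: (0.3150, 0.2975, 0.3875)
After 3 hours: (0.2780, 0.3211, 0.4009)
P(in Degraded after 3 hours) = 0.4009

0.4009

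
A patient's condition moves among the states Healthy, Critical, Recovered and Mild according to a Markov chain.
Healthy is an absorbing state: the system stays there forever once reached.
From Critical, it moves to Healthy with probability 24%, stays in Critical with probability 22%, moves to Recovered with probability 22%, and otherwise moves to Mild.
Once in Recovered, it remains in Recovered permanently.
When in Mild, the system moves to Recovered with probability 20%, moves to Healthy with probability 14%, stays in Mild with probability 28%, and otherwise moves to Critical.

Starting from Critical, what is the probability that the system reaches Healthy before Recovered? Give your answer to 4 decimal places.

Let h(s) be the probability of absorption at Healthy starting from transient state s. Then h(Healthy) = 1 and h(Recovered) = 0. By first-step analysis:
h(Critical) = 0.24·1 + 0.22·h(Critical) + 0.22·0 + 0.32·h(Mild)
h(Mild) = 0.14·1 + 0.38·h(Critical) + 0.2·0 + 0.28·h(Mild)
Solving: h(Critical) = 0.4945, h(Mild) = 0.4555.
Starting from Critical, the probability is 0.4945.

0.4945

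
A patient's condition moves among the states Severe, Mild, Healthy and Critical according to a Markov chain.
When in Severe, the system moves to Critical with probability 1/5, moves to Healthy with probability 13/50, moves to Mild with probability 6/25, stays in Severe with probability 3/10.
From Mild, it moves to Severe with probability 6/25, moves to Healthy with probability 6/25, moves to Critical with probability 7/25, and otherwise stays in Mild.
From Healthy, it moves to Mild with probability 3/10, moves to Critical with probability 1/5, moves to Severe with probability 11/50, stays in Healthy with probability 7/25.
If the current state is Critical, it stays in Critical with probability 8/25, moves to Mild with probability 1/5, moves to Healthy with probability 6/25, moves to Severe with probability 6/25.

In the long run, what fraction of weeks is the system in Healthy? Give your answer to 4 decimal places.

0.2552

Let the stationary distribution be π with π = πP and π_1 + π_2 + π_3 + π_4 = 1.
π_1 = 0.3·π_1 + 0.24·π_2 + 0.22·π_3 + 0.24·π_4
π_2 = 0.24·π_1 + 0.24·π_2 + 0.3·π_3 + 0.2·π_4
π_3 = 0.26·π_1 + 0.24·π_2 + 0.28·π_3 + 0.24·π_4
Solving with the normalization constraint gives π = (0.2499, 0.2453, 0.2552, 0.2496).
So the stationary probability of Healthy is 0.2552.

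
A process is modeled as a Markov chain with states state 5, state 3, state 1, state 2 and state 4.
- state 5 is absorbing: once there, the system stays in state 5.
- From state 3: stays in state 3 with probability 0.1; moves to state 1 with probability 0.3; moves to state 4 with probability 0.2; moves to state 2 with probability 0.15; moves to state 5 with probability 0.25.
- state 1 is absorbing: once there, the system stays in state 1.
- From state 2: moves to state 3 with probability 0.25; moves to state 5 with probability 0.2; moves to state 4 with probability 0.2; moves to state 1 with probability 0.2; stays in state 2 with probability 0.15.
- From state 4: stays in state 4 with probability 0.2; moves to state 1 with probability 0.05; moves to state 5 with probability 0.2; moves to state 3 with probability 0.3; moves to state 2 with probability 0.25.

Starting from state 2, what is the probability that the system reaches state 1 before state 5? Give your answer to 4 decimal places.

0.4769

Let h(s) be the probability of absorption at state 1 starting from transient state s. Then h(state 1) = 1 and h(state 5) = 0. By first-step analysis:
h(state 3) = 0.25·0 + 0.1·h(state 3) + 0.3·1 + 0.15·h(state 2) + 0.2·h(state 4)
h(state 2) = 0.2·0 + 0.25·h(state 3) + 0.2·1 + 0.15·h(state 2) + 0.2·h(state 4)
h(state 4) = 0.2·0 + 0.3·h(state 3) + 0.05·1 + 0.25·h(state 2) + 0.2·h(state 4)
Solving: h(state 3) = 0.5016, h(state 2) = 0.4769, h(state 4) = 0.3996.
Starting from state 2, the probability is 0.4769.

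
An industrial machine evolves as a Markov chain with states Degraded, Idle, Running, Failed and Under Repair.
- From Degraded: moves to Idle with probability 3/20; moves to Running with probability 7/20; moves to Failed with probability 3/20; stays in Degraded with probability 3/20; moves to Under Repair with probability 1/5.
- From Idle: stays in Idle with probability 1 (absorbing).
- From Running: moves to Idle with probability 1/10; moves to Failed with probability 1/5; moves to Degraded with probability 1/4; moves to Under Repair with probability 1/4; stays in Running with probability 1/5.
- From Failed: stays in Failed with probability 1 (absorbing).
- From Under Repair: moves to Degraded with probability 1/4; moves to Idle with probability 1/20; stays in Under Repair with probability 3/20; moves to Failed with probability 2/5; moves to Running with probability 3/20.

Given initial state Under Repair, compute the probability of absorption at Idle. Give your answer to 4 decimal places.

Let h(s) be the probability of absorption at Idle starting from transient state s. Then h(Idle) = 1 and h(Failed) = 0. By first-step analysis:
h(Degraded) = 0.15·h(Degraded) + 0.15·1 + 0.35·h(Running) + 0.15·0 + 0.2·h(Under Repair)
h(Running) = 0.25·h(Degraded) + 0.1·1 + 0.2·h(Running) + 0.2·0 + 0.25·h(Under Repair)
h(Under Repair) = 0.25·h(Degraded) + 0.05·1 + 0.15·h(Running) + 0.4·0 + 0.15·h(Under Repair)
Solving: h(Degraded) = 0.3517, h(Running) = 0.3023, h(Under Repair) = 0.2156.
Starting from Under Repair, the probability is 0.2156.

0.2156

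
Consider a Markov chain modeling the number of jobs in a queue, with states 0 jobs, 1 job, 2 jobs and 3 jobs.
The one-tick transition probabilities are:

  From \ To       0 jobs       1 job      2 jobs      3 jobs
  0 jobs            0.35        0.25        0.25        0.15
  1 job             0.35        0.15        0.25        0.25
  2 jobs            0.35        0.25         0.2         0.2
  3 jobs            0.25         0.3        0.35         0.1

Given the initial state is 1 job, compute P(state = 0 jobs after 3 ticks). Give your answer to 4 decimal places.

0.3335

Propagate the distribution vector 3 ticks from 1 job.
After 0 ticks: (0.0000, 1.0000, 0.0000, 0.0000)
After 1 tick: (0.3500, 0.1500, 0.2500, 0.2500)
After 2 ticks: (0.3250, 0.2475, 0.2625, 0.1650)
After 3 ticks: (0.3335, 0.2335, 0.2534, 0.1796)
P(in 0 jobs after 3 ticks) = 0.3335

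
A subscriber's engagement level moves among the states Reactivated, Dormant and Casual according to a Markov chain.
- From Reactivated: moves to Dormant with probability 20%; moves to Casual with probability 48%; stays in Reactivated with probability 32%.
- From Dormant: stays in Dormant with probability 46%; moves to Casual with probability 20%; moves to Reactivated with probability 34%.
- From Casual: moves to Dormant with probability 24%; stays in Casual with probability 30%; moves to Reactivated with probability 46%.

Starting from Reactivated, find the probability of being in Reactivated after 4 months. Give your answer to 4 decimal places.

Propagate the distribution vector 4 months from Reactivated.
After 0 months: (1.0000, 0.0000, 0.0000)
After 1 month: (0.3200, 0.2000, 0.4800)
After 2 months: (0.3912, 0.2712, 0.3376)
After 3 months: (0.3727, 0.2840, 0.3433)
After 4 months: (0.3737, 0.2876, 0.3387)
P(in Reactivated after 4 months) = 0.3737

0.3737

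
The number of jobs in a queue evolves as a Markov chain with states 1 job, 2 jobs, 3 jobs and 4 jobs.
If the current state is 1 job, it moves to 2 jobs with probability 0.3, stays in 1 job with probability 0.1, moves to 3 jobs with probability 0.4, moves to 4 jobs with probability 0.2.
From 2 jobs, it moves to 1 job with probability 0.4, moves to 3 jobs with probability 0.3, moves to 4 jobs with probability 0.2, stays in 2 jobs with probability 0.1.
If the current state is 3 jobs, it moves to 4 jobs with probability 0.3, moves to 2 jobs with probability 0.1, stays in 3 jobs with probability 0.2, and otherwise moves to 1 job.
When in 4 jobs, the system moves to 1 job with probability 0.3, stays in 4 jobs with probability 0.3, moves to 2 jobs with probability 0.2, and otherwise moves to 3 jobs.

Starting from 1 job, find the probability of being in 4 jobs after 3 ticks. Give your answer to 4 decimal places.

Propagate the distribution vector 3 ticks from 1 job.
After 0 ticks: (1.0000, 0.0000, 0.0000, 0.0000)
After 1 tick: (0.1000, 0.3000, 0.4000, 0.2000)
After 2 ticks: (0.3500, 0.1400, 0.2500, 0.2600)
After 3 ticks: (0.2690, 0.1960, 0.2840, 0.2510)
P(in 4 jobs after 3 ticks) = 0.2510

0.2510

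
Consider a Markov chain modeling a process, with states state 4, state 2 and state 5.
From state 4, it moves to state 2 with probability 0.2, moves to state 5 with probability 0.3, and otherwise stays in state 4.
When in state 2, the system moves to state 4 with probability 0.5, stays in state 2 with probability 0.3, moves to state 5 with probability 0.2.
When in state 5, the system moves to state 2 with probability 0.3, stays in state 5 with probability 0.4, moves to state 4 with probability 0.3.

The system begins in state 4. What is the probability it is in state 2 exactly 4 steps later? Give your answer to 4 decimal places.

Propagate the distribution vector 4 steps from state 4.
After 0 steps: (1.0000, 0.0000, 0.0000)
After 1 step: (0.5000, 0.2000, 0.3000)
After 2 steps: (0.4400, 0.2500, 0.3100)
After 3 steps: (0.4380, 0.2560, 0.3060)
After 4 steps: (0.4388, 0.2562, 0.3050)
P(in state 2 after 4 steps) = 0.2562

0.2562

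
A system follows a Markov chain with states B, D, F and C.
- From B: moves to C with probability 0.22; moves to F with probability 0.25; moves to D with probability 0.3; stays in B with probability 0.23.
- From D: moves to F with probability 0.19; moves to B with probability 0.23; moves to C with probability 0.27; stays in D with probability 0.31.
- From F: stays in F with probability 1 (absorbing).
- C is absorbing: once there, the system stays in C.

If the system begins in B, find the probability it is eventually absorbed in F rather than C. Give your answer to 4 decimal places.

0.4964

Let h(s) be the probability of absorption at F starting from transient state s. Then h(F) = 1 and h(C) = 0. By first-step analysis:
h(B) = 0.23·h(B) + 0.3·h(D) + 0.25·1 + 0.22·0
h(D) = 0.23·h(B) + 0.31·h(D) + 0.19·1 + 0.27·0
Solving: h(B) = 0.4964, h(D) = 0.4408.
Starting from B, the probability is 0.4964.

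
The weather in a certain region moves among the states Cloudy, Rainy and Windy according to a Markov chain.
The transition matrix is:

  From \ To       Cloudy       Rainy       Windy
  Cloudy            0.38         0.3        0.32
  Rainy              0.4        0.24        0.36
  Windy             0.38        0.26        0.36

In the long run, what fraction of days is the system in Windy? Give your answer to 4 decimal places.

Let the stationary distribution be π with π = πP and π_1 + π_2 + π_3 = 1.
π_1 = 0.38·π_1 + 0.4·π_2 + 0.38·π_3
π_2 = 0.3·π_1 + 0.24·π_2 + 0.26·π_3
Solving with the normalization constraint gives π = (0.3854, 0.2700, 0.3446).
So the stationary probability of Windy is 0.3446.

0.3446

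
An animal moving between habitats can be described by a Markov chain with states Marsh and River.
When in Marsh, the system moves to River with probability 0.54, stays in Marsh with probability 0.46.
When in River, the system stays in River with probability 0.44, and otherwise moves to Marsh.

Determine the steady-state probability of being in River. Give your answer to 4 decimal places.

0.4909

Let the stationary distribution be π with π = πP and π_1 + π_2 = 1.
π_1 = 0.46·π_1 + 0.56·π_2
Solving with the normalization constraint gives π = (0.5091, 0.4909).
So the stationary probability of River is 0.4909.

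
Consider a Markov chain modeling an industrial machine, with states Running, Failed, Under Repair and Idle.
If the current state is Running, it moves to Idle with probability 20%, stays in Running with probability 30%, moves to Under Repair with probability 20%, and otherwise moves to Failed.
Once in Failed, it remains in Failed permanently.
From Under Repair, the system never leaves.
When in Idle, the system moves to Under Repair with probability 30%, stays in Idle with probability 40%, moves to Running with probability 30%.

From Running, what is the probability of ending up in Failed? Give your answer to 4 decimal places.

Let h(s) be the probability of absorption at Failed starting from transient state s. Then h(Failed) = 1 and h(Under Repair) = 0. By first-step analysis:
h(Running) = 0.3·h(Running) + 0.3·1 + 0.2·0 + 0.2·h(Idle)
h(Idle) = 0.3·h(Running) + 0.3·0 + 0.4·h(Idle)
Solving: h(Running) = 0.5000, h(Idle) = 0.2500.
Starting from Running, the probability is 0.5000.

0.5000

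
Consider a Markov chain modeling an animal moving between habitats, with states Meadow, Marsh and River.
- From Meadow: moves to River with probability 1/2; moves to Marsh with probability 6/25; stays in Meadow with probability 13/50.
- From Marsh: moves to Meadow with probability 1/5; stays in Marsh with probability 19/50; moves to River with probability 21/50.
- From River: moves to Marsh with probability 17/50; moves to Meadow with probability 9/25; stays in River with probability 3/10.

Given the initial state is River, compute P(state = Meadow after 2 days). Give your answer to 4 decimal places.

Sum over the intermediate state after 1 day:
P = P(River→Meadow)·P(Meadow→Meadow) + P(River→Marsh)·P(Marsh→Meadow) + P(River→River)·P(River→Meadow)
  = 0.36×0.26 + 0.34×0.2 + 0.3×0.36
  = 0.0936 + 0.0680 + 0.1080 = 0.2696

0.2696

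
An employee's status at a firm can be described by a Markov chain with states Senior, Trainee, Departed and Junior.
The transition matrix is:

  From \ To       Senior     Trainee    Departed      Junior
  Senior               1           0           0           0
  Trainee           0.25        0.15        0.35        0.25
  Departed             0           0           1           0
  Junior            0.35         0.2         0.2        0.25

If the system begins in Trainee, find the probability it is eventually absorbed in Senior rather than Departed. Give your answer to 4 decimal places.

Let h(s) be the probability of absorption at Senior starting from transient state s. Then h(Senior) = 1 and h(Departed) = 0. By first-step analysis:
h(Trainee) = 0.25·1 + 0.15·h(Trainee) + 0.35·0 + 0.25·h(Junior)
h(Junior) = 0.35·1 + 0.2·h(Trainee) + 0.2·0 + 0.25·h(Junior)
Solving: h(Trainee) = 0.4681, h(Junior) = 0.5915.
Starting from Trainee, the probability is 0.4681.

0.4681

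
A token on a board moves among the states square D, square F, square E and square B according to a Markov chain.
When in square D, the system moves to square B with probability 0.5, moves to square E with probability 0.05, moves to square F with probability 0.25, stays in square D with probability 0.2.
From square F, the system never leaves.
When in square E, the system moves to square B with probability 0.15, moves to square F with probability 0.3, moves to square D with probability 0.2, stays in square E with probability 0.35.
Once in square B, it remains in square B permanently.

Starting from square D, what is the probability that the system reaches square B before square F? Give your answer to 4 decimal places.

Let h(s) be the probability of absorption at square B starting from transient state s. Then h(square B) = 1 and h(square F) = 0. By first-step analysis:
h(square D) = 0.2·h(square D) + 0.25·0 + 0.05·h(square E) + 0.5·1
h(square E) = 0.2·h(square D) + 0.3·0 + 0.35·h(square E) + 0.15·1
Solving: h(square D) = 0.6520, h(square E) = 0.4314.
Starting from square D, the probability is 0.6520.

0.6520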